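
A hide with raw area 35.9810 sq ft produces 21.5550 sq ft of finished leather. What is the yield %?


Formula: Yield = finished / raw * 100
Substituting: Yield = 21.5550 / 35.9810 * 100
Result: 59.9066 %


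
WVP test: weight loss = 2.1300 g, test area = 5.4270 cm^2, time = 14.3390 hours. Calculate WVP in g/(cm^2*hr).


Formula: WVP = loss / (area * time)
Substituting: WVP = 2.1300 / (5.4270 * 14.3390)
Result: 0.0273716 g/(cm^2*hr)


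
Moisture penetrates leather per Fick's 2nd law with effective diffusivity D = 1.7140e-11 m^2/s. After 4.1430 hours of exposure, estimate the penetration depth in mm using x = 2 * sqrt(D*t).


t = 4.1430 hr * 3600 = 14914.8000 s
D * t = 1.7140e-11 * 14914.8000 = 2.5564e-07
x = 2 * sqrt(D*t) = 2 * sqrt(2.5564e-07) = 0.00101122 m = 1.0112 mm


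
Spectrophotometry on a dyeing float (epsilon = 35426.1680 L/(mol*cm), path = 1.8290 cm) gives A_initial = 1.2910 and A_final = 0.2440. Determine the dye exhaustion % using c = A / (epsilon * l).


c_initial = A_i / (epsilon * l) = 1.2910 / (35426.1680 * 1.8290) = 1.9925e-05 mol/L
c_final = A_f / (epsilon * l) = 0.2440 / (35426.1680 * 1.8290) = 3.7658e-06 mol/L
Exhaustion = (c_initial - c_final) / c_initial * 100 = (1.9925e-05 - 3.7658e-06) / 1.9925e-05 * 100 = 81.0999 %


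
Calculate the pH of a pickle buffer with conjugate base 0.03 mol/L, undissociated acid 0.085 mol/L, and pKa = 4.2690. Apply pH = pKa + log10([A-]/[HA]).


ratio = [A-] / [HA] = 0.03 / 0.085 = 0.3529
log10(ratio) = -0.4523
pH = pKa + log10(ratio) = 4.2690 - 0.4523 = 3.8167


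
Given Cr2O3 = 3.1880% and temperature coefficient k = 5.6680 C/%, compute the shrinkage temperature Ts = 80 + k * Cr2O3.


Formula: Ts = 80 + k * Cr2O3
Substituting: Ts = 80 + 5.6680 * 3.1880
Result: 98.0696 C


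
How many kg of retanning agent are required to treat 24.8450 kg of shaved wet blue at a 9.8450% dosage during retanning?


Formula: Retan = substrate * pct / 100
Substituting: Retan = 24.8450 * 9.8450 / 100
Result: 2.4460 kg


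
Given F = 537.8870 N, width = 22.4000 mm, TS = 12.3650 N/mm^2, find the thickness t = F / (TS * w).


Formula: t = F / (TS * w)
Substituting: t = 537.8870 / (12.3650 * 22.4000)
Result: 1.9420 mm


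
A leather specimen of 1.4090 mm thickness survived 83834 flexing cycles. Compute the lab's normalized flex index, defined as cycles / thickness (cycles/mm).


Formula: Index = cycles / thickness
Substituting: Index = 83834 / 1.4090
Result: 59498.9354 cycles/mm


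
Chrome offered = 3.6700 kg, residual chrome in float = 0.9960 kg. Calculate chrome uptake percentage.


Formula: Uptake = (offered - residual) / offered * 100
Substituting: Uptake = (3.6700 - 0.9960) / 3.6700 * 100
Result: 72.8610 %


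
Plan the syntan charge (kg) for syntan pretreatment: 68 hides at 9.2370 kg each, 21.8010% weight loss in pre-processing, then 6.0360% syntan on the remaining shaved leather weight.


Total_raw = N * avg_wt = 68 * 9.2370 = 628.1160 kg
Substrate = Total_raw * (1 - loss/100) = 628.1160 * (1 - 21.8010/100) = 491.1804 kg
Syntan = Substrate * pct / 100 = 491.1804 * 6.0360 / 100 = 29.6477 kg


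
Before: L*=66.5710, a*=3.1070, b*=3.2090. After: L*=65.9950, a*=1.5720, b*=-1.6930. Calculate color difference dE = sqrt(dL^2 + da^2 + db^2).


dL = -0.5760, da = -1.5350, db = -4.9020
dE = sqrt((-0.5760)^2 + (-1.5350)^2 + (-4.9020)^2) = 5.1689


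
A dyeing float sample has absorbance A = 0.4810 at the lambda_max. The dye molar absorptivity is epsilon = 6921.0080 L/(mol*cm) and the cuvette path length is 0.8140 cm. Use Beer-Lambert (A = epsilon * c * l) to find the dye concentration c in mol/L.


Formula: c = A / (epsilon * l)
Substituting: c = 0.4810 / (6921.0080 * 0.8140)
Result: 8.5379e-05 mol/L


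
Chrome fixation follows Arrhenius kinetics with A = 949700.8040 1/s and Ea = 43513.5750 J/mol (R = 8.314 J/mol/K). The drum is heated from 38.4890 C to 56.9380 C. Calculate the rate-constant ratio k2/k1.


T1 = 38.4890 + 273.15 = 311.6390 K; T2 = 56.9380 + 273.15 = 330.0880 K
k1 = A * exp(-Ea/(R*T1)) = 949700.8040 * exp(-43513.5750/(8.314*311.6390)) = 0.0482945 1/s
k2 = A * exp(-Ea/(R*T2)) = 949700.8040 * exp(-43513.5750/(8.314*330.0880)) = 0.1235 1/s
k2/k1 = 0.1235 / 0.0482945 = 2.5565


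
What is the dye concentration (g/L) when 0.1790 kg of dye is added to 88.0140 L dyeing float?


Formula: Conc = dye_mass(kg) / volume(L) * 1000
Substituting: Conc = 0.1790 / 88.0140 * 1000
Result: 2.0338 g/L


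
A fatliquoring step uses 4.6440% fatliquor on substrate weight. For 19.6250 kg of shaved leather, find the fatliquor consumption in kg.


Formula: Fat = substrate * pct / 100
Substituting: Fat = 19.6250 * 4.6440 / 100
Result: 0.9114 kg


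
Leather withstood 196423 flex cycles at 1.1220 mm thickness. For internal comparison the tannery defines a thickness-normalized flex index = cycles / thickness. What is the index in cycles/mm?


Formula: Index = cycles / thickness
Substituting: Index = 196423 / 1.1220
Result: 175065.0624 cycles/mm


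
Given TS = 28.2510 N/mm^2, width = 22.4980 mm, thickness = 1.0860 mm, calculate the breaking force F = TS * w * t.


Formula: F = TS * w * t
Substituting: F = 28.2510 * 22.4980 * 1.0860
Result: 690.2518 N


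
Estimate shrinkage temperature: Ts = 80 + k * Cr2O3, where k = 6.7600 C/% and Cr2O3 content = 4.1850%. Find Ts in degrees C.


Formula: Ts = 80 + k * Cr2O3
Substituting: Ts = 80 + 6.7600 * 4.1850
Result: 108.2906 C


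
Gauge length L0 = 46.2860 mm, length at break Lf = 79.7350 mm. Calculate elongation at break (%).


Formula: Elongation = (Lf - L0) / L0 * 100
Substituting: Elongation = (79.7350 - 46.2860) / 46.2860 * 100
Result: 72.2659 %


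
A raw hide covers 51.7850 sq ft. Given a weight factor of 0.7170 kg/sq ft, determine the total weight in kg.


Formula: Weight = area * weight_per_sqft
Substituting: Weight = 51.7850 * 0.7170
Result: 37.1298 kg


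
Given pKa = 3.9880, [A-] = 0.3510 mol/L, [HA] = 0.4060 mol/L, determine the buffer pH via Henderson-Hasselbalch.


ratio = [A-] / [HA] = 0.3510 / 0.4060 = 0.8645
log10(ratio) = -0.0632189
pH = pKa + log10(ratio) = 3.9880 - 0.0632189 = 3.9248


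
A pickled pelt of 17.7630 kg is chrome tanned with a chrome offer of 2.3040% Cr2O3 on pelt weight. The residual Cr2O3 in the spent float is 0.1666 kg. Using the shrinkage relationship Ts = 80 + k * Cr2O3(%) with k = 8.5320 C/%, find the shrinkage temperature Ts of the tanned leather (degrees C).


Offered = pelt * offer_pct / 100 = 17.7630 * 2.3040 / 100 = 0.4093 kg
Uptake = offered - residual = 0.4093 - 0.1666 = 0.2427 kg
Cr2O3% on pelt = uptake / pelt * 100 = 0.2427 / 17.7630 * 100 = 1.3661 %
Ts = 80 + k * Cr2O3% = 80 + 8.5320 * 1.3661 = 91.6555 C


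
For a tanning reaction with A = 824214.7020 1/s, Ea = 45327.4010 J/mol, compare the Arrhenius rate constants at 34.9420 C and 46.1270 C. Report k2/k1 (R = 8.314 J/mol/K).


T1 = 34.9420 + 273.15 = 308.0920 K; T2 = 46.1270 + 273.15 = 319.2770 K
k1 = A * exp(-Ea/(R*T1)) = 824214.7020 * exp(-45327.4010/(8.314*308.0920)) = 0.0170157 1/s
k2 = A * exp(-Ea/(R*T2)) = 824214.7020 * exp(-45327.4010/(8.314*319.2770)) = 0.0316285 1/s
k2/k1 = 0.0316285 / 0.0170157 = 1.8588


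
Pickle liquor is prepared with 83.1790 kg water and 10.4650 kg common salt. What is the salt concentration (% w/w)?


Formula: Conc = salt / (water + salt) * 100
Substituting: Conc = 10.4650 / (83.1790 + 10.4650) * 100
Result: 11.1753 %


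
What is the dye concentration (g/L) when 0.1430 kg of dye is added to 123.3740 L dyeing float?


Formula: Conc = dye_mass(kg) / volume(L) * 1000
Substituting: Conc = 0.1430 / 123.3740 * 1000
Result: 1.1591 g/L


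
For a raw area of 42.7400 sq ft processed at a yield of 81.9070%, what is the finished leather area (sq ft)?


Formula: finished = raw * yield / 100
Substituting: finished = 42.7400 * 81.9070 / 100
Result: 35.0071 sq ft


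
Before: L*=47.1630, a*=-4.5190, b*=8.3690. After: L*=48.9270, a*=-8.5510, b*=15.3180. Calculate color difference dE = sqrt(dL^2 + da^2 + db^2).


dL = 1.7640, da = -4.0320, db = 6.9490
dE = sqrt(1.7640^2 + (-4.0320)^2 + 6.9490^2) = 8.2254


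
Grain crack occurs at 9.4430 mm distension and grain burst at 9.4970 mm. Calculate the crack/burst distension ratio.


Formula: Ratio = crack / burst
Substituting: Ratio = 9.4430 / 9.4970
Result: 0.9943


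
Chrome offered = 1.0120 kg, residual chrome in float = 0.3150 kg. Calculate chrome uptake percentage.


Formula: Uptake = (offered - residual) / offered * 100
Substituting: Uptake = (1.0120 - 0.3150) / 1.0120 * 100
Result: 68.8735 %


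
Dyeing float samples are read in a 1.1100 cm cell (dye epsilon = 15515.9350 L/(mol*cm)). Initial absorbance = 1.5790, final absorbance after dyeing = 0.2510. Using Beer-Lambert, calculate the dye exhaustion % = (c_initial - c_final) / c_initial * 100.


c_initial = A_i / (epsilon * l) = 1.5790 / (15515.9350 * 1.1100) = 9.1681e-05 mol/L
c_final = A_f / (epsilon * l) = 0.2510 / (15515.9350 * 1.1100) = 1.4574e-05 mol/L
Exhaustion = (c_initial - c_final) / c_initial * 100 = (9.1681e-05 - 1.4574e-05) / 9.1681e-05 * 100 = 84.1039 %


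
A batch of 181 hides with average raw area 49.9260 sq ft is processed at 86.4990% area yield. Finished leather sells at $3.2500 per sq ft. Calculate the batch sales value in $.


Raw_total = N * avg_area = 181 * 49.9260 = 9036.6060 sq ft
Finished = Raw_total * yield / 100 = 9036.6060 * 86.4990 / 100 = 7816.5738 sq ft
Value = Finished * price = 7816.5738 * 3.2500 = 25403.8649 $


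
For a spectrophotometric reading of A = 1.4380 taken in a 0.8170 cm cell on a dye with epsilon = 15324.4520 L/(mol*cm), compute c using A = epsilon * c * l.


Formula: c = A / (epsilon * l)
Substituting: c = 1.4380 / (15324.4520 * 0.8170)
Result: 1.1486e-04 mol/L


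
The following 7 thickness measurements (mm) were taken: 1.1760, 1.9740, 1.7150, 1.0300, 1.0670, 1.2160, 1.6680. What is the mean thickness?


Formula: Average = sum / n
Substituting: Average = 9.8460 / 7
Result: 1.4066 mm


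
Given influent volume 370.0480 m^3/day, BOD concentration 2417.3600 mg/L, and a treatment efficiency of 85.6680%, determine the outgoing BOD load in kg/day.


Load_in = volume * conc / 1000 = 370.0480 * 2417.3600 / 1000 = 894.5392 kg/day
Removed = Load_in * eff / 100 = 894.5392 * 85.6680 / 100 = 766.3339 kg/day
Load_out = Load_in - Removed = 894.5392 - 766.3339 = 128.2054 kg/day


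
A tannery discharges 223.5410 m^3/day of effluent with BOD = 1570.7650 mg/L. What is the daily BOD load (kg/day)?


Formula: BOD_load = volume * conc / 1000
Substituting: BOD_load = 223.5410 * 1570.7650 / 1000
Result: 351.1304 kg/day


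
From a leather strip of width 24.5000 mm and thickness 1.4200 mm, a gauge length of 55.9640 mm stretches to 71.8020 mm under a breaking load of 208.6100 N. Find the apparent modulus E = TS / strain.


TS = F / (w * t) = 208.6100 / (24.5000 * 1.4200) = 5.9963 N/mm^2
strain = (Lf - L0) / L0 = (71.8020 - 55.9640) / 55.9640 = 0.2830
E = TS / strain = 5.9963 / 0.2830 = 21.1880 N/mm^2


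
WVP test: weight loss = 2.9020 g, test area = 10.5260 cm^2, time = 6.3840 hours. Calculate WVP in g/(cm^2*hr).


Formula: WVP = loss / (area * time)
Substituting: WVP = 2.9020 / (10.5260 * 6.3840)
Result: 0.0431858 g/(cm^2*hr)


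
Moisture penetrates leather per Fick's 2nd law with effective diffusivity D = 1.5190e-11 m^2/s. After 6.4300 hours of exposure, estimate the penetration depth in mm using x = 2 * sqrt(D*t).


t = 6.4300 hr * 3600 = 23148.0000 s
D * t = 1.5190e-11 * 23148.0000 = 3.5162e-07
x = 2 * sqrt(D*t) = 2 * sqrt(3.5162e-07) = 0.00118595 m = 1.1859 mm


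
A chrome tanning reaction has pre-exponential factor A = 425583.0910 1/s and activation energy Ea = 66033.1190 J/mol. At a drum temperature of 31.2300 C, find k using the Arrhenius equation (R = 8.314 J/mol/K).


T_K = T_C + 273.15 = 31.2300 + 273.15 = 304.3800 K
exponent = -Ea / (R * T_K) = -66033.1190 / (8.314 * 304.3800) = -26.0937
k = A * exp(exponent) = 425583.0910 * exp(-26.0937) = 1.9799e-06 1/s


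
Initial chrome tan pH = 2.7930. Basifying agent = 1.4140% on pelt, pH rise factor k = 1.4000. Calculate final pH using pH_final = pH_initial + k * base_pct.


Formula: pH_final = pH_initial + k * base_pct
Substituting: pH_final = 2.7930 + 1.4000 * 1.4140
Result: 4.7726


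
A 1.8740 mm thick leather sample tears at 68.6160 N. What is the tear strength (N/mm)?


Formula: Tear strength = force / thickness
Substituting: Tear strength = 68.6160 / 1.8740
Result: 36.6147 N/mm


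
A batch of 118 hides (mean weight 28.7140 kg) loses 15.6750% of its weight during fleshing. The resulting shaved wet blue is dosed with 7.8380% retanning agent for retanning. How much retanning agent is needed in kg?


Total_raw = N * avg_wt = 118 * 28.7140 = 3388.2520 kg
Substrate = Total_raw * (1 - loss/100) = 3388.2520 * (1 - 15.6750/100) = 2857.1435 kg
Retan = Substrate * pct / 100 = 2857.1435 * 7.8380 / 100 = 223.9429 kg


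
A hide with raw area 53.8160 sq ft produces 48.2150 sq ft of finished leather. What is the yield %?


Formula: Yield = finished / raw * 100
Substituting: Yield = 48.2150 / 53.8160 * 100
Result: 89.5923 %


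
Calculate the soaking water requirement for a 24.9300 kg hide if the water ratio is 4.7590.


Formula: Water = hide_weight * ratio
Substituting: Water = 24.9300 * 4.7590
Result: 118.6419 kg


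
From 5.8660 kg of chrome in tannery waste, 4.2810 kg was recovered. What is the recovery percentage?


Formula: Recovery = recovered / input * 100
Substituting: Recovery = 4.2810 / 5.8660 * 100
Result: 72.9799 %


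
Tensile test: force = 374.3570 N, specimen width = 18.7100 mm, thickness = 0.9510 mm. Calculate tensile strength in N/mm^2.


Formula: TS = force / (width * thickness)
Substituting: TS = 374.3570 / (18.7100 * 0.9510)
Result: 21.0393 N/mm^2


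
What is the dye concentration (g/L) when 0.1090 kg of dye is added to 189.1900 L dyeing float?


Formula: Conc = dye_mass(kg) / volume(L) * 1000
Substituting: Conc = 0.1090 / 189.1900 * 1000
Result: 0.5761 g/L


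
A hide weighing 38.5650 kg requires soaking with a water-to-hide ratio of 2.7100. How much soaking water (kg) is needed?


Formula: Water = hide_weight * ratio
Substituting: Water = 38.5650 * 2.7100
Result: 104.5111 kg


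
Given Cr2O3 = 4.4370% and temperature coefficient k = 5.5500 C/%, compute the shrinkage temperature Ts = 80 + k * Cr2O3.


Formula: Ts = 80 + k * Cr2O3
Substituting: Ts = 80 + 5.5500 * 4.4370
Result: 104.6253 C


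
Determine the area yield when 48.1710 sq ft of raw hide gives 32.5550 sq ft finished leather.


Formula: Yield = finished / raw * 100
Substituting: Yield = 32.5550 / 48.1710 * 100
Result: 67.5822 %


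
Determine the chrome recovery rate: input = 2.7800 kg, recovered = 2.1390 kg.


Formula: Recovery = recovered / input * 100
Substituting: Recovery = 2.1390 / 2.7800 * 100
Result: 76.9424 %


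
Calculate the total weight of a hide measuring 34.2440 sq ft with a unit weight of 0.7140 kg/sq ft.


Formula: Weight = area * weight_per_sqft
Substituting: Weight = 34.2440 * 0.7140
Result: 24.4502 kg


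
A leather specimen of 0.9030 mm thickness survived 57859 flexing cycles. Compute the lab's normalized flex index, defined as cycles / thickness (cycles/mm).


Formula: Index = cycles / thickness
Substituting: Index = 57859 / 0.9030
Result: 64074.1971 cycles/mm


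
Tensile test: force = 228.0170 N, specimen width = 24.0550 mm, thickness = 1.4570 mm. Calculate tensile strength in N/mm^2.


Formula: TS = force / (width * thickness)
Substituting: TS = 228.0170 / (24.0550 * 1.4570)
Result: 6.5058 N/mm^2


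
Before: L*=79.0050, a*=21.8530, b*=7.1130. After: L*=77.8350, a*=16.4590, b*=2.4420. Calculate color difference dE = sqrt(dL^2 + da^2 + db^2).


dL = -1.1700, da = -5.3940, db = -4.6710
dE = sqrt((-1.1700)^2 + (-5.3940)^2 + (-4.6710)^2) = 7.2307


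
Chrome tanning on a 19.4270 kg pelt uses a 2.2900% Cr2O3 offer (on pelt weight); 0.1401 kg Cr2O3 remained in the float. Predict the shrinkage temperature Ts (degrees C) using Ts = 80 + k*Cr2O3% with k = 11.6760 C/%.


Offered = pelt * offer_pct / 100 = 19.4270 * 2.2900 / 100 = 0.4449 kg
Uptake = offered - residual = 0.4449 - 0.1401 = 0.3048 kg
Cr2O3% on pelt = uptake / pelt * 100 = 0.3048 / 19.4270 * 100 = 1.5688 %
Ts = 80 + k * Cr2O3% = 80 + 11.6760 * 1.5688 = 98.3178 C


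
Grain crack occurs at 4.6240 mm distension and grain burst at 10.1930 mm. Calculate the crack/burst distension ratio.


Formula: Ratio = crack / burst
Substituting: Ratio = 4.6240 / 10.1930
Result: 0.4536


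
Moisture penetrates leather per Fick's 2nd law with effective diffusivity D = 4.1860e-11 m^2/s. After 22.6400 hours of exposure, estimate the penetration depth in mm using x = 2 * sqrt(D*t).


t = 22.6400 hr * 3600 = 81504.0000 s
D * t = 4.1860e-11 * 81504.0000 = 3.4118e-06
x = 2 * sqrt(D*t) = 2 * sqrt(3.4118e-06) = 0.00369419 m = 3.6942 mm


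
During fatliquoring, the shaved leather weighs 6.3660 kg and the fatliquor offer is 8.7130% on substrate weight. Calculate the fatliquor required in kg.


Formula: Fat = substrate * pct / 100
Substituting: Fat = 6.3660 * 8.7130 / 100
Result: 0.5547 kg


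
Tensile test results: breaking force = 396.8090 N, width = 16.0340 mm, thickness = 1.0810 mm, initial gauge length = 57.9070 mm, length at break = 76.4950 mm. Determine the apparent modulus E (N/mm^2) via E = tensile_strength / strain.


TS = F / (w * t) = 396.8090 / (16.0340 * 1.0810) = 22.8936 N/mm^2
strain = (Lf - L0) / L0 = (76.4950 - 57.9070) / 57.9070 = 0.3210
E = TS / strain = 22.8936 / 0.3210 = 71.3202 N/mm^2


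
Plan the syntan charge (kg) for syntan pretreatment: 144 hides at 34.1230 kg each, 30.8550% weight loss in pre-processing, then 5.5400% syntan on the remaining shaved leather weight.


Total_raw = N * avg_wt = 144 * 34.1230 = 4913.7120 kg
Substrate = Total_raw * (1 - loss/100) = 4913.7120 * (1 - 30.8550/100) = 3397.5862 kg
Syntan = Substrate * pct / 100 = 3397.5862 * 5.5400 / 100 = 188.2263 kg


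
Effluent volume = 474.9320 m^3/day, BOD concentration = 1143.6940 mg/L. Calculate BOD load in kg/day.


Formula: BOD_load = volume * conc / 1000
Substituting: BOD_load = 474.9320 * 1143.6940 / 1000
Result: 543.1769 kg/day


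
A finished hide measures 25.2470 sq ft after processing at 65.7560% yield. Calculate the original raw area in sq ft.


Formula: raw = finished * 100 / yield
Substituting: raw = 25.2470 * 100 / 65.7560
Result: 38.3950 sq ft


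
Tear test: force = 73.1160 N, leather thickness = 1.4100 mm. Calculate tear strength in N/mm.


Formula: Tear strength = force / thickness
Substituting: Tear strength = 73.1160 / 1.4100
Result: 51.8553 N/mm


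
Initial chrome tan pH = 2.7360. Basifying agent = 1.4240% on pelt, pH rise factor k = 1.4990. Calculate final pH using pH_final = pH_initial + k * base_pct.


Formula: pH_final = pH_initial + k * base_pct
Substituting: pH_final = 2.7360 + 1.4990 * 1.4240
Result: 4.8706


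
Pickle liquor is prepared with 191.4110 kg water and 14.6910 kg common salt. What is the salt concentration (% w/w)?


Formula: Conc = salt / (water + salt) * 100
Substituting: Conc = 14.6910 / (191.4110 + 14.6910) * 100
Result: 7.1280 %


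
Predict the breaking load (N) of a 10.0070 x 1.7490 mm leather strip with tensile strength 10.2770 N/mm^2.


Formula: F = TS * w * t
Substituting: F = 10.2770 * 10.0070 * 1.7490
Result: 179.8706 N


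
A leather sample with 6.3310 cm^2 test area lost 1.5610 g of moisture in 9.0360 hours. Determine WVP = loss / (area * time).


Formula: WVP = loss / (area * time)
Substituting: WVP = 1.5610 / (6.3310 * 9.0360)
Result: 0.0272869 g/(cm^2*hr)


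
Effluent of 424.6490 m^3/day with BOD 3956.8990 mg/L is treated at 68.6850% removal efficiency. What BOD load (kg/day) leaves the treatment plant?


Load_in = volume * conc / 1000 = 424.6490 * 3956.8990 / 1000 = 1680.2932 kg/day
Removed = Load_in * eff / 100 = 1680.2932 * 68.6850 / 100 = 1154.1094 kg/day
Load_out = Load_in - Removed = 1680.2932 - 1154.1094 = 526.1838 kg/day


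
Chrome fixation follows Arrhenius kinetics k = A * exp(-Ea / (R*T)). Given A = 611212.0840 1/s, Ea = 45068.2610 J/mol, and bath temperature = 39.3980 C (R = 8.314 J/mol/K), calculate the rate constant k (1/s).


T_K = T_C + 273.15 = 39.3980 + 273.15 = 312.5480 K
exponent = -Ea / (R * T_K) = -45068.2610 / (8.314 * 312.5480) = -17.3438
k = A * exp(exponent) = 611212.0840 * exp(-17.3438) = 0.0179423 1/s


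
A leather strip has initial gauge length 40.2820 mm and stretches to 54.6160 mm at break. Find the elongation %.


Formula: Elongation = (Lf - L0) / L0 * 100
Substituting: Elongation = (54.6160 - 40.2820) / 40.2820 * 100
Result: 35.5841 %


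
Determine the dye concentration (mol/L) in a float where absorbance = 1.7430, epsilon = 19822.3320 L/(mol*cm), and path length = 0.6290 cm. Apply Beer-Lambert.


Formula: c = A / (epsilon * l)
Substituting: c = 1.7430 / (19822.3320 * 0.6290)
Result: 1.3980e-04 mol/L


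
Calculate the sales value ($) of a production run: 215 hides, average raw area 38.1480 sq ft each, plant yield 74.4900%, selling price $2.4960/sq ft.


Raw_total = N * avg_area = 215 * 38.1480 = 8201.8200 sq ft
Finished = Raw_total * yield / 100 = 8201.8200 * 74.4900 / 100 = 6109.5357 sq ft
Value = Finished * price = 6109.5357 * 2.4960 = 15249.4012 $


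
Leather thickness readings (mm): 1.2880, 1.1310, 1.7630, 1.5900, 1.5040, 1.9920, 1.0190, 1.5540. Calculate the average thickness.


Formula: Average = sum / n
Substituting: Average = 11.8410 / 8
Result: 1.4801 mm


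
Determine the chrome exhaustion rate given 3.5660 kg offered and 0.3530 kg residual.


Formula: Uptake = (offered - residual) / offered * 100
Substituting: Uptake = (3.5660 - 0.3530) / 3.5660 * 100
Result: 90.1010 %


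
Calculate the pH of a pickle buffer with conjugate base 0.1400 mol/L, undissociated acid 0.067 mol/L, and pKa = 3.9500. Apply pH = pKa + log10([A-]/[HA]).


ratio = [A-] / [HA] = 0.1400 / 0.067 = 2.0896
log10(ratio) = 0.3201
pH = pKa + log10(ratio) = 3.9500 + 0.3201 = 4.2701


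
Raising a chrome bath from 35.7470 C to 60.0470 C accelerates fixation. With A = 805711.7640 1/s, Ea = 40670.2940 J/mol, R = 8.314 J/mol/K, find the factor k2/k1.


T1 = 35.7470 + 273.15 = 308.8970 K; T2 = 60.0470 + 273.15 = 333.1970 K
k1 = A * exp(-Ea/(R*T1)) = 805711.7640 * exp(-40670.2940/(8.314*308.8970)) = 0.1068 1/s
k2 = A * exp(-Ea/(R*T2)) = 805711.7640 * exp(-40670.2940/(8.314*333.1970)) = 0.3390 1/s
k2/k1 = 0.3390 / 0.1068 = 3.1738


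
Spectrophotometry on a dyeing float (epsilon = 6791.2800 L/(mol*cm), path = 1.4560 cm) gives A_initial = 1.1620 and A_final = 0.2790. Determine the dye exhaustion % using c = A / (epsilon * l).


c_initial = A_i / (epsilon * l) = 1.1620 / (6791.2800 * 1.4560) = 1.1751e-04 mol/L
c_final = A_f / (epsilon * l) = 0.2790 / (6791.2800 * 1.4560) = 2.8216e-05 mol/L
Exhaustion = (c_initial - c_final) / c_initial * 100 = (1.1751e-04 - 2.8216e-05) / 1.1751e-04 * 100 = 75.9897 %


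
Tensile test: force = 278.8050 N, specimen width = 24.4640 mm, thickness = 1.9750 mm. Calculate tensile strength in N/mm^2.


Formula: TS = force / (width * thickness)
Substituting: TS = 278.8050 / (24.4640 * 1.9750)
Result: 5.7704 N/mm^2


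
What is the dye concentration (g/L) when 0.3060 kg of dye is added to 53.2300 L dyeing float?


Formula: Conc = dye_mass(kg) / volume(L) * 1000
Substituting: Conc = 0.3060 / 53.2300 * 1000
Result: 5.7486 g/L


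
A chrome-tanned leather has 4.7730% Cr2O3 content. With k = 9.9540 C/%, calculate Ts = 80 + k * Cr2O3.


Formula: Ts = 80 + k * Cr2O3
Substituting: Ts = 80 + 9.9540 * 4.7730
Result: 127.5104 C


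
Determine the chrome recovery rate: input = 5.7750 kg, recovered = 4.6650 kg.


Formula: Recovery = recovered / input * 100
Substituting: Recovery = 4.6650 / 5.7750 * 100
Result: 80.7792 %


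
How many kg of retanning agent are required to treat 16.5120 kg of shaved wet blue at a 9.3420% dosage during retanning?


Formula: Retan = substrate * pct / 100
Substituting: Retan = 16.5120 * 9.3420 / 100
Result: 1.5426 kg


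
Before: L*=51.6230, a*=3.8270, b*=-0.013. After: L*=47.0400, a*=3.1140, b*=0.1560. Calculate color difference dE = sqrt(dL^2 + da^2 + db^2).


dL = -4.5830, da = -0.7130, db = 0.1690
dE = sqrt((-4.5830)^2 + (-0.7130)^2 + 0.1690^2) = 4.6412


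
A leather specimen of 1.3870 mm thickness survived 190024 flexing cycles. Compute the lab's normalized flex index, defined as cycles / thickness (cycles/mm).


Formula: Index = cycles / thickness
Substituting: Index = 190024 / 1.3870
Result: 137003.6049 cycles/mm


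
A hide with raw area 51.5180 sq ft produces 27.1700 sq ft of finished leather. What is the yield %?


Formula: Yield = finished / raw * 100
Substituting: Yield = 27.1700 / 51.5180 * 100
Result: 52.7388 %


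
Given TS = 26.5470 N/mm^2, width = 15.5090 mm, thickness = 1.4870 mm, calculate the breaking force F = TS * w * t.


Formula: F = TS * w * t
Substituting: F = 26.5470 * 15.5090 * 1.4870
Result: 612.2238 N


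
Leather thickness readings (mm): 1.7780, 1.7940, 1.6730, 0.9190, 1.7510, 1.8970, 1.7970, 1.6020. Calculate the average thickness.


Formula: Average = sum / n
Substituting: Average = 13.2110 / 8
Result: 1.6514 mm


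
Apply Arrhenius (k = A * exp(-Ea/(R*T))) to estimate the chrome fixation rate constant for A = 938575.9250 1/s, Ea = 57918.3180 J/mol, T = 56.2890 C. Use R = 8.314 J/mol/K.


T_K = T_C + 273.15 = 56.2890 + 273.15 = 329.4390 K
exponent = -Ea / (R * T_K) = -57918.3180 / (8.314 * 329.4390) = -21.1461
k = A * exp(exponent) = 938575.9250 * exp(-21.1461) = 6.1492e-04 1/s


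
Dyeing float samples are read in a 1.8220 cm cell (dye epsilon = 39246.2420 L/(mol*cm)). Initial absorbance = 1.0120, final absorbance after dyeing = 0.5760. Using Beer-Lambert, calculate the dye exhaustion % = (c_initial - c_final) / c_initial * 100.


c_initial = A_i / (epsilon * l) = 1.0120 / (39246.2420 * 1.8220) = 1.4153e-05 mol/L
c_final = A_f / (epsilon * l) = 0.5760 / (39246.2420 * 1.8220) = 8.0552e-06 mol/L
Exhaustion = (c_initial - c_final) / c_initial * 100 = (1.4153e-05 - 8.0552e-06) / 1.4153e-05 * 100 = 43.0830 %


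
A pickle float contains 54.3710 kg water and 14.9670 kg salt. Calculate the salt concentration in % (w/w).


Formula: Conc = salt / (water + salt) * 100
Substituting: Conc = 14.9670 / (54.3710 + 14.9670) * 100
Result: 21.5856 %


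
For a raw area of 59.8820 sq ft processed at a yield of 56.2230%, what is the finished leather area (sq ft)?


Formula: finished = raw * yield / 100
Substituting: finished = 59.8820 * 56.2230 / 100
Result: 33.6675 sq ft


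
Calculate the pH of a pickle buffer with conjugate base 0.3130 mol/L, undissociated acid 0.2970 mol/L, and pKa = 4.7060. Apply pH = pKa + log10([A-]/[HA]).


ratio = [A-] / [HA] = 0.3130 / 0.2970 = 1.0539
log10(ratio) = 0.0227879
pH = pKa + log10(ratio) = 4.7060 + 0.0227879 = 4.7288


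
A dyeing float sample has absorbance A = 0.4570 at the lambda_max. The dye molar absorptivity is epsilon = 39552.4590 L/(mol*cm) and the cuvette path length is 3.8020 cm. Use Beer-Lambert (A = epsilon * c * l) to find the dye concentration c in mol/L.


Formula: c = A / (epsilon * l)
Substituting: c = 0.4570 / (39552.4590 * 3.8020)
Result: 3.0390e-06 mol/L


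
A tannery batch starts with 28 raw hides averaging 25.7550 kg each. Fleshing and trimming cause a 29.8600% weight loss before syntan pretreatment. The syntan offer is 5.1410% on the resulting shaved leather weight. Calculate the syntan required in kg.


Total_raw = N * avg_wt = 28 * 25.7550 = 721.1400 kg
Substrate = Total_raw * (1 - loss/100) = 721.1400 * (1 - 29.8600/100) = 505.8076 kg
Syntan = Substrate * pct / 100 = 505.8076 * 5.1410 / 100 = 26.0036 kg


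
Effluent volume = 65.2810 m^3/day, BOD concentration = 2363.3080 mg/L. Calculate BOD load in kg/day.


Formula: BOD_load = volume * conc / 1000
Substituting: BOD_load = 65.2810 * 2363.3080 / 1000
Result: 154.2791 kg/day


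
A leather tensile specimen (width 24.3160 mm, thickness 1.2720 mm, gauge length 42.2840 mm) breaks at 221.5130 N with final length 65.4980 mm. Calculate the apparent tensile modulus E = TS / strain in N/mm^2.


TS = F / (w * t) = 221.5130 / (24.3160 * 1.2720) = 7.1618 N/mm^2
strain = (Lf - L0) / L0 = (65.4980 - 42.2840) / 42.2840 = 0.5490
E = TS / strain = 7.1618 / 0.5490 = 13.0451 N/mm^2


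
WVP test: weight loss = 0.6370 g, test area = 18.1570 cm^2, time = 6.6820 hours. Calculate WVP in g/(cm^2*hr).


Formula: WVP = loss / (area * time)
Substituting: WVP = 0.6370 / (18.1570 * 6.6820)
Result: 0.00525036 g/(cm^2*hr)


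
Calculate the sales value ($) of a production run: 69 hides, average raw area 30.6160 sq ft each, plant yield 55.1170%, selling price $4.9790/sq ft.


Raw_total = N * avg_area = 69 * 30.6160 = 2112.5040 sq ft
Finished = Raw_total * yield / 100 = 2112.5040 * 55.1170 / 100 = 1164.3488 sq ft
Value = Finished * price = 1164.3488 * 4.9790 = 5797.2928 $


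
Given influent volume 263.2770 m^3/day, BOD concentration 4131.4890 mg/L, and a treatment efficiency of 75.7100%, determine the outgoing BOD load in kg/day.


Load_in = volume * conc / 1000 = 263.2770 * 4131.4890 / 1000 = 1087.7260 kg/day
Removed = Load_in * eff / 100 = 1087.7260 * 75.7100 / 100 = 823.5174 kg/day
Load_out = Load_in - Removed = 1087.7260 - 823.5174 = 264.2087 kg/day


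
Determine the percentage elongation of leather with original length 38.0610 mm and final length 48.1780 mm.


Formula: Elongation = (Lf - L0) / L0 * 100
Substituting: Elongation = (48.1780 - 38.0610) / 38.0610 * 100
Result: 26.5810 %


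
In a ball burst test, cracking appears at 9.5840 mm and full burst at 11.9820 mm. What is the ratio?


Formula: Ratio = crack / burst
Substituting: Ratio = 9.5840 / 11.9820
Result: 0.7999


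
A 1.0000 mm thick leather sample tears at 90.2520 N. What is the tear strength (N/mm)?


Formula: Tear strength = force / thickness
Substituting: Tear strength = 90.2520 / 1.0000
Result: 90.2520 N/mm


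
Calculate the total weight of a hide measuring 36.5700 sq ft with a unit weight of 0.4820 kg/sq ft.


Formula: Weight = area * weight_per_sqft
Substituting: Weight = 36.5700 * 0.4820
Result: 17.6267 kg


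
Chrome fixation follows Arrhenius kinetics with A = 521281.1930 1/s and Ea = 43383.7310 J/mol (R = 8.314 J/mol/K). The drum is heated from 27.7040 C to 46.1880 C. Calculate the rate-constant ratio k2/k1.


T1 = 27.7040 + 273.15 = 300.8540 K; T2 = 46.1880 + 273.15 = 319.3380 K
k1 = A * exp(-Ea/(R*T1)) = 521281.1930 * exp(-43383.7310/(8.314*300.8540)) = 0.015292 1/s
k2 = A * exp(-Ea/(R*T2)) = 521281.1930 * exp(-43383.7310/(8.314*319.3380)) = 0.0417319 1/s
k2/k1 = 0.0417319 / 0.015292 = 2.7290


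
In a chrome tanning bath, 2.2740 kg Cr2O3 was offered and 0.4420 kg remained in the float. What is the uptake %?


Formula: Uptake = (offered - residual) / offered * 100
Substituting: Uptake = (2.2740 - 0.4420) / 2.2740 * 100
Result: 80.5629 %


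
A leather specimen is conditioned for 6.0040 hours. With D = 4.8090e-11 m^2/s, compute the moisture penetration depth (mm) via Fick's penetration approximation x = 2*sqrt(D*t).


t = 6.0040 hr * 3600 = 21614.4000 s
D * t = 4.8090e-11 * 21614.4000 = 1.0394e-06
x = 2 * sqrt(D*t) = 2 * sqrt(1.0394e-06) = 0.00203906 m = 2.0391 mm


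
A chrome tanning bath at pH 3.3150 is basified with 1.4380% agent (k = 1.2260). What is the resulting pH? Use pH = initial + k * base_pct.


Formula: pH_final = pH_initial + k * base_pct
Substituting: pH_final = 3.3150 + 1.2260 * 1.4380
Result: 5.0780


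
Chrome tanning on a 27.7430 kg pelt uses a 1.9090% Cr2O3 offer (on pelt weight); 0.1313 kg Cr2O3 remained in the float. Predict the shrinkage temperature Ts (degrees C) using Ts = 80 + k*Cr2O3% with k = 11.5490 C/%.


Offered = pelt * offer_pct / 100 = 27.7430 * 1.9090 / 100 = 0.5296 kg
Uptake = offered - residual = 0.5296 - 0.1313 = 0.3983 kg
Cr2O3% on pelt = uptake / pelt * 100 = 0.3983 / 27.7430 * 100 = 1.4357 %
Ts = 80 + k * Cr2O3% = 80 + 11.5490 * 1.4357 = 96.5812 C


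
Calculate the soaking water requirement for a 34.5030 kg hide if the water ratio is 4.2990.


Formula: Water = hide_weight * ratio
Substituting: Water = 34.5030 * 4.2990
Result: 148.3284 kg


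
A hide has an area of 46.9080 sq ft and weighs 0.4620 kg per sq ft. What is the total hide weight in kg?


Formula: Weight = area * weight_per_sqft
Substituting: Weight = 46.9080 * 0.4620
Result: 21.6715 kg


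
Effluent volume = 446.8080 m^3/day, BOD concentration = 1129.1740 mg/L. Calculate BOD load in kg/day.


Formula: BOD_load = volume * conc / 1000
Substituting: BOD_load = 446.8080 * 1129.1740 / 1000
Result: 504.5240 kg/day


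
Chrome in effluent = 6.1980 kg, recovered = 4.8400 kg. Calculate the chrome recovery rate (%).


Formula: Recovery = recovered / input * 100
Substituting: Recovery = 4.8400 / 6.1980 * 100
Result: 78.0897 %


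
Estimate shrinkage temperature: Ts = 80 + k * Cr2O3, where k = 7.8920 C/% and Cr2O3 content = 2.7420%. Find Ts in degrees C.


Formula: Ts = 80 + k * Cr2O3
Substituting: Ts = 80 + 7.8920 * 2.7420
Result: 101.6399 C


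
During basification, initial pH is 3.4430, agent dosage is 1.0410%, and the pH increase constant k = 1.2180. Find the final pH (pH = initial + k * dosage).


Formula: pH_final = pH_initial + k * base_pct
Substituting: pH_final = 3.4430 + 1.2180 * 1.0410
Result: 4.7109


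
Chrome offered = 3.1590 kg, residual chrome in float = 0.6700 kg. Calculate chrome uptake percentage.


Formula: Uptake = (offered - residual) / offered * 100
Substituting: Uptake = (3.1590 - 0.6700) / 3.1590 * 100
Result: 78.7908 %


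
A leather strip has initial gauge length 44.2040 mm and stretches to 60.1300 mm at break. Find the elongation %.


Formula: Elongation = (Lf - L0) / L0 * 100
Substituting: Elongation = (60.1300 - 44.2040) / 44.2040 * 100
Result: 36.0284 %


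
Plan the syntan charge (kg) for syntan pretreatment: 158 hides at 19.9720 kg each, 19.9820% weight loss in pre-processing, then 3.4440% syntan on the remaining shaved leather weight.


Total_raw = N * avg_wt = 158 * 19.9720 = 3155.5760 kg
Substrate = Total_raw * (1 - loss/100) = 3155.5760 * (1 - 19.9820/100) = 2525.0288 kg
Syntan = Substrate * pct / 100 = 2525.0288 * 3.4440 / 100 = 86.9620 kg


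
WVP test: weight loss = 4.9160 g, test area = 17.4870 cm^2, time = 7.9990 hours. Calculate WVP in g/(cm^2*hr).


Formula: WVP = loss / (area * time)
Substituting: WVP = 4.9160 / (17.4870 * 7.9990)
Result: 0.0351448 g/(cm^2*hr)


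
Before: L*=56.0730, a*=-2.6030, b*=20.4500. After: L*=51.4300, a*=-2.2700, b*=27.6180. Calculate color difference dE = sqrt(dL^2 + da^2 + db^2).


dL = -4.6430, da = 0.3330, db = 7.1680
dE = sqrt((-4.6430)^2 + 0.3330^2 + 7.1680^2) = 8.5468


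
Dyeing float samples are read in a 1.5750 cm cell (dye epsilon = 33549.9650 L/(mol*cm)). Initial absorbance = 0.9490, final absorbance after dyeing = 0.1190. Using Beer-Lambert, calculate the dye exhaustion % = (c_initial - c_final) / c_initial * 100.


c_initial = A_i / (epsilon * l) = 0.9490 / (33549.9650 * 1.5750) = 1.7959e-05 mol/L
c_final = A_f / (epsilon * l) = 0.1190 / (33549.9650 * 1.5750) = 2.2520e-06 mol/L
Exhaustion = (c_initial - c_final) / c_initial * 100 = (1.7959e-05 - 2.2520e-06) / 1.7959e-05 * 100 = 87.4605 %


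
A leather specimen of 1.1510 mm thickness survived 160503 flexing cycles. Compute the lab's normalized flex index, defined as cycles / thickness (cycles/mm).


Formula: Index = cycles / thickness
Substituting: Index = 160503 / 1.1510
Result: 139446.5682 cycles/mm


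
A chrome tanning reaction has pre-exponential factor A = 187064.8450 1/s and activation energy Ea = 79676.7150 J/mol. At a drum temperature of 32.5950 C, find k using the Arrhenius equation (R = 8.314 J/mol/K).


T_K = T_C + 273.15 = 32.5950 + 273.15 = 305.7450 K
exponent = -Ea / (R * T_K) = -79676.7150 / (8.314 * 305.7450) = -31.3445
k = A * exp(exponent) = 187064.8450 * exp(-31.3445) = 4.5628e-09 1/s


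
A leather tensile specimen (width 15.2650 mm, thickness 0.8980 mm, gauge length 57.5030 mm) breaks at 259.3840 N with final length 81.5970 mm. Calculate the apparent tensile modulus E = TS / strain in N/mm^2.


TS = F / (w * t) = 259.3840 / (15.2650 * 0.8980) = 18.9221 N/mm^2
strain = (Lf - L0) / L0 = (81.5970 - 57.5030) / 57.5030 = 0.4190
E = TS / strain = 18.9221 / 0.4190 = 45.1598 N/mm^2


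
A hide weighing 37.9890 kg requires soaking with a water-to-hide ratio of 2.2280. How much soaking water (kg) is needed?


Formula: Water = hide_weight * ratio
Substituting: Water = 37.9890 * 2.2280
Result: 84.6395 kg


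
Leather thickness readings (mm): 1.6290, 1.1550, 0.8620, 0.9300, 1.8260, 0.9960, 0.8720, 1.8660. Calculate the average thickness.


Formula: Average = sum / n
Substituting: Average = 10.1360 / 8
Result: 1.2670 mm


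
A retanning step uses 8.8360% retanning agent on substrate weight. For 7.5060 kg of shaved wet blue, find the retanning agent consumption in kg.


Formula: Retan = substrate * pct / 100
Substituting: Retan = 7.5060 * 8.8360 / 100
Result: 0.6632 kg


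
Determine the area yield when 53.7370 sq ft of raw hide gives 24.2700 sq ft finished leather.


Formula: Yield = finished / raw * 100
Substituting: Yield = 24.2700 / 53.7370 * 100
Result: 45.1644 %


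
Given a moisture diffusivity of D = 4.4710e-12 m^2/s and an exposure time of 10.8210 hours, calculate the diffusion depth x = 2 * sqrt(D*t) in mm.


t = 10.8210 hr * 3600 = 38955.6000 s
D * t = 4.4710e-12 * 38955.6000 = 1.7417e-07
x = 2 * sqrt(D*t) = 2 * sqrt(1.7417e-07) = 8.3467e-04 m = 0.8347 mm


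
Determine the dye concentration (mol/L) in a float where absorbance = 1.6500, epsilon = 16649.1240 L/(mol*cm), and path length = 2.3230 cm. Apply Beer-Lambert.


Formula: c = A / (epsilon * l)
Substituting: c = 1.6500 / (16649.1240 * 2.3230)
Result: 4.2662e-05 mol/L


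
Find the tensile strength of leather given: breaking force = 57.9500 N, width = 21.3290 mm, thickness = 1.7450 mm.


Formula: TS = force / (width * thickness)
Substituting: TS = 57.9500 / (21.3290 * 1.7450)
Result: 1.5570 N/mm^2


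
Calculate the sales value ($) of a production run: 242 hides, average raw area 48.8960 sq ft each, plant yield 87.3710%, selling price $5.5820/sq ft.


Raw_total = N * avg_area = 242 * 48.8960 = 11832.8320 sq ft
Finished = Raw_total * yield / 100 = 11832.8320 * 87.3710 / 100 = 10338.4636 sq ft
Value = Finished * price = 10338.4636 * 5.5820 = 57709.3041 $


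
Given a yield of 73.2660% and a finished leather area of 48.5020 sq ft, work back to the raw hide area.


Formula: raw = finished * 100 / yield
Substituting: raw = 48.5020 * 100 / 73.2660
Result: 66.1999 sq ft


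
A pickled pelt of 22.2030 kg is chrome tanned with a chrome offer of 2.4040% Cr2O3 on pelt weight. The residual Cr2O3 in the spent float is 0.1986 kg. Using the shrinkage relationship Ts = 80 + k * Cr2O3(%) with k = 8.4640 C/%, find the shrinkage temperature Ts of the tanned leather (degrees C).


Offered = pelt * offer_pct / 100 = 22.2030 * 2.4040 / 100 = 0.5338 kg
Uptake = offered - residual = 0.5338 - 0.1986 = 0.3352 kg
Cr2O3% on pelt = uptake / pelt * 100 = 0.3352 / 22.2030 * 100 = 1.5095 %
Ts = 80 + k * Cr2O3% = 80 + 8.4640 * 1.5095 = 92.7766 C


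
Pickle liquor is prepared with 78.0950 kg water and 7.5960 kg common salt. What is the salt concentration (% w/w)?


Formula: Conc = salt / (water + salt) * 100
Substituting: Conc = 7.5960 / (78.0950 + 7.5960) * 100
Result: 8.8644 %


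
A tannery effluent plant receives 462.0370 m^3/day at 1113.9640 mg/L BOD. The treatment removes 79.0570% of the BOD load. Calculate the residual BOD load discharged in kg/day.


Load_in = volume * conc / 1000 = 462.0370 * 1113.9640 / 1000 = 514.6926 kg/day
Removed = Load_in * eff / 100 = 514.6926 * 79.0570 / 100 = 406.9005 kg/day
Load_out = Load_in - Removed = 514.6926 - 406.9005 = 107.7921 kg/day
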